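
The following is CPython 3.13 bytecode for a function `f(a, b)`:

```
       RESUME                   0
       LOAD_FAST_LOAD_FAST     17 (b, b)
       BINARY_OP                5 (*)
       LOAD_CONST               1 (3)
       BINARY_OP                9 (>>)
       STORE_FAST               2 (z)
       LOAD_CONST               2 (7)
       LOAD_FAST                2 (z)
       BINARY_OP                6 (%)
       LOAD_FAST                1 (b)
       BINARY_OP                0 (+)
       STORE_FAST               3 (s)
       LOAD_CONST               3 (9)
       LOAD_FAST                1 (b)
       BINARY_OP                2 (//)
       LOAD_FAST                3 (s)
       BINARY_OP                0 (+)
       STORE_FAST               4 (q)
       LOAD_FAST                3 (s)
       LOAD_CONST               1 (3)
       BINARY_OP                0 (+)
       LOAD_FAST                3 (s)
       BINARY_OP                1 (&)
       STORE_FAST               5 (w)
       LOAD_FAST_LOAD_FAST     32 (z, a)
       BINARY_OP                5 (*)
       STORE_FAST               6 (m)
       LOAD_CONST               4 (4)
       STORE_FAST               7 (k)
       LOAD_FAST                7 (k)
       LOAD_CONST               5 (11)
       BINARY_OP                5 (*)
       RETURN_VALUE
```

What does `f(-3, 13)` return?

44

LOAD_FAST_LOAD_FAST b,b → push 13,13. Stack: [13, 13]
BINARY_OP * → 13 * 13 = 169. Stack: [169]
LOAD_CONST → push 3. Stack: [169, 3]
BINARY_OP >> → 169 >> 3 = 21. Stack: [21]
STORE_FAST z → z=21. Stack: []
LOAD_CONST → push 7. Stack: [7]
LOAD_FAST z → push 21. Stack: [7, 21]
BINARY_OP % → 7 % 21 = 7. Stack: [7]
LOAD_FAST b → push 13. Stack: [7, 13]
BINARY_OP + → 7 + 13 = 20. Stack: [20]
STORE_FAST s → s=20. Stack: []
LOAD_CONST → push 9. Stack: [9]
LOAD_FAST b → push 13. Stack: [9, 13]
BINARY_OP // → 9 // 13 = 0. Stack: [0]
LOAD_FAST s → push 20. Stack: [0, 20]
BINARY_OP + → 0 + 20 = 20. Stack: [20]
STORE_FAST q → q=20. Stack: []
LOAD_FAST s → push 20. Stack: [20]
LOAD_CONST → push 3. Stack: [20, 3]
BINARY_OP + → 20 + 3 = 23. Stack: [23]
LOAD_FAST s → push 20. Stack: [23, 20]
BINARY_OP & → 23 & 20 = 20. Stack: [20]
STORE_FAST w → w=20. Stack: []
LOAD_FAST_LOAD_FAST z,a → push 21,-3. Stack: [21, -3]
BINARY_OP * → 21 * -3 = -63. Stack: [-63]
STORE_FAST m → m=-63. Stack: []
LOAD_CONST → push 4. Stack: [4]
STORE_FAST k → k=4. Stack: []
LOAD_FAST k → push 4. Stack: [4]
LOAD_CONST → push 11. Stack: [4, 11]
BINARY_OP * → 4 * 11 = 44. Stack: [44]
RETURN_VALUE → return 44.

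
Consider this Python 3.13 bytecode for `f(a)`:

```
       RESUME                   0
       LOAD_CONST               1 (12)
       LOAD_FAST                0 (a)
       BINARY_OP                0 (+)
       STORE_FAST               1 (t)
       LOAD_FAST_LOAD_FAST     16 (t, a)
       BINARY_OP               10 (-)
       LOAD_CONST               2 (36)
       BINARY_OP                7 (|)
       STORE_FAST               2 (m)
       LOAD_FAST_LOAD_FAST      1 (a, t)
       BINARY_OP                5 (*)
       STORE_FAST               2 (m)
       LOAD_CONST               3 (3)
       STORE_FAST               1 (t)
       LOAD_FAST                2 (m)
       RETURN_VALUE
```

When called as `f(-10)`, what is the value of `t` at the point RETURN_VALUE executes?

LOAD_CONST → push 12. Stack: [12]
LOAD_FAST a → push -10. Stack: [12, -10]
BINARY_OP + → 12 + -10 = 2. Stack: [2]
STORE_FAST t → t=2. Stack: []
LOAD_FAST_LOAD_FAST t,a → push 2,-10. Stack: [2, -10]
BINARY_OP - → 2 - -10 = 12. Stack: [12]
LOAD_CONST → push 36. Stack: [12, 36]
BINARY_OP | → 12 | 36 = 44. Stack: [44]
STORE_FAST m → m=44. Stack: []
LOAD_FAST_LOAD_FAST a,t → push -10,2. Stack: [-10, 2]
BINARY_OP * → -10 * 2 = -20. Stack: [-20]
STORE_FAST m → m=-20. Stack: []
LOAD_CONST → push 3. Stack: [3]
STORE_FAST t → t=3. Stack: []
LOAD_FAST m → push -20. Stack: [-20]
RETURN_VALUE → return -20.

3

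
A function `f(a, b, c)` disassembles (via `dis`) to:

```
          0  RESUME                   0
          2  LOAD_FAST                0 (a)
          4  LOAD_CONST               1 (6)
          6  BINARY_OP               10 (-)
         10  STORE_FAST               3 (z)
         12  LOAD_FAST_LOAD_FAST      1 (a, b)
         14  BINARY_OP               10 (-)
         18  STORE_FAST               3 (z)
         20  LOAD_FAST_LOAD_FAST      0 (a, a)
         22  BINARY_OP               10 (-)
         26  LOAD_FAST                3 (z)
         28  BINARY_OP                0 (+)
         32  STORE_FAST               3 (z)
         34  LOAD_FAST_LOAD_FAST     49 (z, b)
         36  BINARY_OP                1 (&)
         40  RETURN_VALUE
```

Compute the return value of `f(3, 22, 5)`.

4

LOAD_FAST a → push 3. Stack: [3]
LOAD_CONST → push 6. Stack: [3, 6]
BINARY_OP - → 3 - 6 = -3. Stack: [-3]
STORE_FAST z → z=-3. Stack: []
LOAD_FAST_LOAD_FAST a,b → push 3,22. Stack: [3, 22]
BINARY_OP - → 3 - 22 = -19. Stack: [-19]
STORE_FAST z → z=-19. Stack: []
LOAD_FAST_LOAD_FAST a,a → push 3,3. Stack: [3, 3]
BINARY_OP - → 3 - 3 = 0. Stack: [0]
LOAD_FAST z → push -19. Stack: [0, -19]
BINARY_OP + → 0 + -19 = -19. Stack: [-19]
STORE_FAST z → z=-19. Stack: []
LOAD_FAST_LOAD_FAST z,b → push -19,22. Stack: [-19, 22]
BINARY_OP & → -19 & 22 = 4. Stack: [4]
RETURN_VALUE → return 4.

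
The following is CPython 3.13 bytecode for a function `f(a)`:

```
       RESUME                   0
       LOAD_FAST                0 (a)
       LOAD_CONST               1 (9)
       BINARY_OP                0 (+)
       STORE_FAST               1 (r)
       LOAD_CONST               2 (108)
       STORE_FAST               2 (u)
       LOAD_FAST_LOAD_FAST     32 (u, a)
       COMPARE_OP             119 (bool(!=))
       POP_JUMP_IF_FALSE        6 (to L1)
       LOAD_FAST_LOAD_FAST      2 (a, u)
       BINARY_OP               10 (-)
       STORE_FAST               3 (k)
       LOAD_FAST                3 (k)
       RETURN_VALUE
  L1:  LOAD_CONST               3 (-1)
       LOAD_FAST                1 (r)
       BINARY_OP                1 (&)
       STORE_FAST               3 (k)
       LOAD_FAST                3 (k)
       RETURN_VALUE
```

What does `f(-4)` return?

LOAD_FAST a → push -4. Stack: [-4]
LOAD_CONST → push 9. Stack: [-4, 9]
BINARY_OP + → -4 + 9 = 5. Stack: [5]
STORE_FAST r → r=5. Stack: []
LOAD_CONST → push 108. Stack: [108]
STORE_FAST u → u=108. Stack: []
LOAD_FAST_LOAD_FAST u,a → push 108,-4. Stack: [108, -4]
COMPARE_OP bool(!=) → 108 vs -4 = True. Stack: [True]
POP_JUMP_IF_FALSE → pop True; no jump. Stack: []
LOAD_FAST_LOAD_FAST a,u → push -4,108. Stack: [-4, 108]
BINARY_OP - → -4 - 108 = -112. Stack: [-112]
STORE_FAST k → k=-112. Stack: []
LOAD_FAST k → push -112. Stack: [-112]
RETURN_VALUE → return -112.

-112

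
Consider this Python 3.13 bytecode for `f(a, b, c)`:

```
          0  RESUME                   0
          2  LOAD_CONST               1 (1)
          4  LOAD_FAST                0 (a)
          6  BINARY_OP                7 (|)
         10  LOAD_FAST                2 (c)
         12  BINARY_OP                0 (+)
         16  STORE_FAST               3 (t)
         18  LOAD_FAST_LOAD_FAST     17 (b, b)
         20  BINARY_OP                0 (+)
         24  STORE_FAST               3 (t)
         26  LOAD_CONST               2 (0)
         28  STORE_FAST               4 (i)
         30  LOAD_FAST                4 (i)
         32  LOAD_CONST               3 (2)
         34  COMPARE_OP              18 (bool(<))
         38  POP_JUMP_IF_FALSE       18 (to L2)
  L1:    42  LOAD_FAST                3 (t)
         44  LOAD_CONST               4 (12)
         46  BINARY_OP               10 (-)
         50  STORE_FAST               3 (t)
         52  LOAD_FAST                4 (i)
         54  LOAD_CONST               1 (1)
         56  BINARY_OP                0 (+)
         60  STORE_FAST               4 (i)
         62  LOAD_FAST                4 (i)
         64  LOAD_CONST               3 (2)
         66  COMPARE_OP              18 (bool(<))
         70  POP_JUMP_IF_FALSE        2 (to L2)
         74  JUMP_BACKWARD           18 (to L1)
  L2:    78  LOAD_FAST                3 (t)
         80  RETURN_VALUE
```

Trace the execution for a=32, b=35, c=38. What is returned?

LOAD_CONST → push 1. Stack: [1]
LOAD_FAST a → push 32. Stack: [1, 32]
BINARY_OP | → 1 | 32 = 33. Stack: [33]
LOAD_FAST c → push 38. Stack: [33, 38]
BINARY_OP + → 33 + 38 = 71. Stack: [71]
STORE_FAST t → t=71. Stack: []
LOAD_FAST_LOAD_FAST b,b → push 35,35. Stack: [35, 35]
BINARY_OP + → 35 + 35 = 70. Stack: [70]
STORE_FAST t → t=70. Stack: []
LOAD_CONST → push 0. Stack: [0]
STORE_FAST i → i=0. Stack: []
LOAD_FAST i → push 0. Stack: [0]
LOAD_CONST → push 2. Stack: [0, 2]
COMPARE_OP bool(<) → 0 vs 2 = True. Stack: [True]
POP_JUMP_IF_FALSE → pop True; no jump. Stack: []
LOAD_FAST t → push 70. Stack: [70]
LOAD_CONST → push 12. Stack: [70, 12]
BINARY_OP - → 70 - 12 = 58. Stack: [58]
STORE_FAST t → t=58. Stack: []
LOAD_FAST i → push 0. Stack: [0]
LOAD_CONST → push 1. Stack: [0, 1]
BINARY_OP + → 0 + 1 = 1. Stack: [1]
STORE_FAST i → i=1. Stack: []
LOAD_FAST i → push 1. Stack: [1]
LOAD_CONST → push 2. Stack: [1, 2]
COMPARE_OP bool(<) → 1 vs 2 = True. Stack: [True]
POP_JUMP_IF_FALSE → pop True; no jump. Stack: []
LOAD_FAST t → push 58. Stack: [58]
LOAD_CONST → push 12. Stack: [58, 12]
BINARY_OP - → 58 - 12 = 46. Stack: [46]
STORE_FAST t → t=46. Stack: []
LOAD_FAST i → push 1. Stack: [1]
LOAD_CONST → push 1. Stack: [1, 1]
BINARY_OP + → 1 + 1 = 2. Stack: [2]
STORE_FAST i → i=2. Stack: []
LOAD_FAST i → push 2. Stack: [2]
LOAD_CONST → push 2. Stack: [2, 2]
COMPARE_OP bool(<) → 2 vs 2 = False. Stack: [False]
POP_JUMP_IF_FALSE → pop False; jump. Stack: []
LOAD_FAST t → push 46. Stack: [46]
RETURN_VALUE → return 46.

46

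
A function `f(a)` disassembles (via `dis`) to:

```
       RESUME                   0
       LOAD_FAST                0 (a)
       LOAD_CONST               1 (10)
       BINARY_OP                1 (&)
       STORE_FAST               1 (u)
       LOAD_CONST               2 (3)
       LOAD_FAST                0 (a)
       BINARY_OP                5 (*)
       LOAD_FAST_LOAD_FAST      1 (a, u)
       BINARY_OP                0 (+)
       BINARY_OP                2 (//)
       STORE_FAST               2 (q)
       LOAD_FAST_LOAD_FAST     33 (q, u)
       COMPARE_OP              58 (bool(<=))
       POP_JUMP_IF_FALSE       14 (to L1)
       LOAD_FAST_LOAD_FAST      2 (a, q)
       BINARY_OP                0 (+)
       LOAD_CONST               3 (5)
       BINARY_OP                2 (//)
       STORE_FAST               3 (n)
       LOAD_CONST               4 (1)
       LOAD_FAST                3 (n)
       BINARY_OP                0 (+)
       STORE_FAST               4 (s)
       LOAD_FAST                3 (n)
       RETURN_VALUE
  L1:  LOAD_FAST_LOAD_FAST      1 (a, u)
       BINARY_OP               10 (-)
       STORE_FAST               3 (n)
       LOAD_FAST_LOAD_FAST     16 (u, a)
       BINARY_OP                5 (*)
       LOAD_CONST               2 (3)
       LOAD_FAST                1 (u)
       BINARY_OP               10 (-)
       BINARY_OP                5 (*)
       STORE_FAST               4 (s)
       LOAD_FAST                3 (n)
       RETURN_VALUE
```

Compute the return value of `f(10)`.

2

LOAD_FAST a → push 10. Stack: [10]
LOAD_CONST → push 10. Stack: [10, 10]
BINARY_OP & → 10 & 10 = 10. Stack: [10]
STORE_FAST u → u=10. Stack: []
LOAD_CONST → push 3. Stack: [3]
LOAD_FAST a → push 10. Stack: [3, 10]
BINARY_OP * → 3 * 10 = 30. Stack: [30]
LOAD_FAST_LOAD_FAST a,u → push 10,10. Stack: [30, 10, 10]
BINARY_OP + → 10 + 10 = 20. Stack: [30, 20]
BINARY_OP // → 30 // 20 = 1. Stack: [1]
STORE_FAST q → q=1. Stack: []
LOAD_FAST_LOAD_FAST q,u → push 1,10. Stack: [1, 10]
COMPARE_OP bool(<=) → 1 vs 10 = True. Stack: [True]
POP_JUMP_IF_FALSE → pop True; no jump. Stack: []
LOAD_FAST_LOAD_FAST a,q → push 10,1. Stack: [10, 1]
BINARY_OP + → 10 + 1 = 11. Stack: [11]
LOAD_CONST → push 5. Stack: [11, 5]
BINARY_OP // → 11 // 5 = 2. Stack: [2]
STORE_FAST n → n=2. Stack: []
LOAD_CONST → push 1. Stack: [1]
LOAD_FAST n → push 2. Stack: [1, 2]
BINARY_OP + → 1 + 2 = 3. Stack: [3]
STORE_FAST s → s=3. Stack: []
LOAD_FAST n → push 2. Stack: [2]
RETURN_VALUE → return 2.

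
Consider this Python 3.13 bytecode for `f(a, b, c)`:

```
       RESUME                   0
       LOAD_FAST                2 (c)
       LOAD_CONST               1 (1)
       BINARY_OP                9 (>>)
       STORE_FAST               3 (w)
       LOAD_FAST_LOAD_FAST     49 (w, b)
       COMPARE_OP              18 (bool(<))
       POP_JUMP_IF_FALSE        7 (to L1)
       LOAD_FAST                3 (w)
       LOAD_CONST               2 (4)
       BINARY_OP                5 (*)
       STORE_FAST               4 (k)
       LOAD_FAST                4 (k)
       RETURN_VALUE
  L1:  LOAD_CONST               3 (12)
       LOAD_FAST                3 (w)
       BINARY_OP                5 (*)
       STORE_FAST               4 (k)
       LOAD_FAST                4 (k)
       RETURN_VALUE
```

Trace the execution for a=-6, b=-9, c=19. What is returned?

108

LOAD_FAST c → push 19. Stack: [19]
LOAD_CONST → push 1. Stack: [19, 1]
BINARY_OP >> → 19 >> 1 = 9. Stack: [9]
STORE_FAST w → w=9. Stack: []
LOAD_FAST_LOAD_FAST w,b → push 9,-9. Stack: [9, -9]
COMPARE_OP bool(<) → 9 vs -9 = False. Stack: [False]
POP_JUMP_IF_FALSE → pop False; jump. Stack: []
LOAD_CONST → push 12. Stack: [12]
LOAD_FAST w → push 9. Stack: [12, 9]
BINARY_OP * → 12 * 9 = 108. Stack: [108]
STORE_FAST k → k=108. Stack: []
LOAD_FAST k → push 108. Stack: [108]
RETURN_VALUE → return 108.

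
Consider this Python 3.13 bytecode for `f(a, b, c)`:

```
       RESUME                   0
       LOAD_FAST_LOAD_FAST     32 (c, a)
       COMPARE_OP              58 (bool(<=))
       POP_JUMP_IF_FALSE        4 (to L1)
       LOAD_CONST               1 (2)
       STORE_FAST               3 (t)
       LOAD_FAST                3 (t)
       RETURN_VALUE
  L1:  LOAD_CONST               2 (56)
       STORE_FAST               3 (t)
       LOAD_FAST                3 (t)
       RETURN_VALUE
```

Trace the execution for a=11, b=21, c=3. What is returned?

2

LOAD_FAST_LOAD_FAST c,a → push 3,11. Stack: [3, 11]
COMPARE_OP bool(<=) → 3 vs 11 = True. Stack: [True]
POP_JUMP_IF_FALSE → pop True; no jump. Stack: []
LOAD_CONST → push 2. Stack: [2]
STORE_FAST t → t=2. Stack: []
LOAD_FAST t → push 2. Stack: [2]
RETURN_VALUE → return 2.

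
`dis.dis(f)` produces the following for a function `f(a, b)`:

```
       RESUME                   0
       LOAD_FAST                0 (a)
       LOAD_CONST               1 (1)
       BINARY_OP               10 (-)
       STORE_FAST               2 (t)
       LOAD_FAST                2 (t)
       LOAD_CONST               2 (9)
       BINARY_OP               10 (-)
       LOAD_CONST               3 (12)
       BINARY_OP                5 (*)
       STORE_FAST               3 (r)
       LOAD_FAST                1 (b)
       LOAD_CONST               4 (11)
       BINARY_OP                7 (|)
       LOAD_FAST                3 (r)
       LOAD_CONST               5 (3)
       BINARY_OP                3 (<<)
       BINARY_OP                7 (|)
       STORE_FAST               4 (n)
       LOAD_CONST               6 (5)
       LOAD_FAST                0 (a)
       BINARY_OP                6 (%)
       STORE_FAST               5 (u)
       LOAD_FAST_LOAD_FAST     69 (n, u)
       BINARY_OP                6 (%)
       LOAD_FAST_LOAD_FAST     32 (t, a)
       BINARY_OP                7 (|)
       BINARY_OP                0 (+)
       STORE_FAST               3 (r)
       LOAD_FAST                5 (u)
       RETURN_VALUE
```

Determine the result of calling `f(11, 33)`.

LOAD_FAST a → push 11. Stack: [11]
LOAD_CONST → push 1. Stack: [11, 1]
BINARY_OP - → 11 - 1 = 10. Stack: [10]
STORE_FAST t → t=10. Stack: []
LOAD_FAST t → push 10. Stack: [10]
LOAD_CONST → push 9. Stack: [10, 9]
BINARY_OP - → 10 - 9 = 1. Stack: [1]
LOAD_CONST → push 12. Stack: [1, 12]
BINARY_OP * → 1 * 12 = 12. Stack: [12]
STORE_FAST r → r=12. Stack: []
LOAD_FAST b → push 33. Stack: [33]
LOAD_CONST → push 11. Stack: [33, 11]
BINARY_OP | → 33 | 11 = 43. Stack: [43]
LOAD_FAST r → push 12. Stack: [43, 12]
LOAD_CONST → push 3. Stack: [43, 12, 3]
BINARY_OP << → 12 << 3 = 96. Stack: [43, 96]
BINARY_OP | → 43 | 96 = 107. Stack: [107]
STORE_FAST n → n=107. Stack: []
LOAD_CONST → push 5. Stack: [5]
LOAD_FAST a → push 11. Stack: [5, 11]
BINARY_OP % → 5 % 11 = 5. Stack: [5]
STORE_FAST u → u=5. Stack: []
LOAD_FAST_LOAD_FAST n,u → push 107,5. Stack: [107, 5]
BINARY_OP % → 107 % 5 = 2. Stack: [2]
LOAD_FAST_LOAD_FAST t,a → push 10,11. Stack: [2, 10, 11]
BINARY_OP | → 10 | 11 = 11. Stack: [2, 11]
BINARY_OP + → 2 + 11 = 13. Stack: [13]
STORE_FAST r → r=13. Stack: []
LOAD_FAST u → push 5. Stack: [5]
RETURN_VALUE → return 5.

5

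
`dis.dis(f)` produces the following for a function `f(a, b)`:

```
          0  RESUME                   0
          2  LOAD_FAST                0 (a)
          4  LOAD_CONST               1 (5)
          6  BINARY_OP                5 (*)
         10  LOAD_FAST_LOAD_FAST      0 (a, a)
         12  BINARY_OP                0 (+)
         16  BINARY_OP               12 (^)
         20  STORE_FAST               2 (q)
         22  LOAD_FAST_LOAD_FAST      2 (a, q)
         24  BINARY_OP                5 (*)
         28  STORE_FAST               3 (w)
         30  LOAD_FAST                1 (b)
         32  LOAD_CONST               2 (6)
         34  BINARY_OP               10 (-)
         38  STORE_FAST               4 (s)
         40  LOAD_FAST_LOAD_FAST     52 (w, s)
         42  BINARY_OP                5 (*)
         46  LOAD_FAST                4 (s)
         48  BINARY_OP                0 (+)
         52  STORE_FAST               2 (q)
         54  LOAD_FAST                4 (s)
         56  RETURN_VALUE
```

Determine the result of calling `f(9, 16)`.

10

LOAD_FAST a → push 9. Stack: [9]
LOAD_CONST → push 5. Stack: [9, 5]
BINARY_OP * → 9 * 5 = 45. Stack: [45]
LOAD_FAST_LOAD_FAST a,a → push 9,9. Stack: [45, 9, 9]
BINARY_OP + → 9 + 9 = 18. Stack: [45, 18]
BINARY_OP ^ → 45 ^ 18 = 63. Stack: [63]
STORE_FAST q → q=63. Stack: []
LOAD_FAST_LOAD_FAST a,q → push 9,63. Stack: [9, 63]
BINARY_OP * → 9 * 63 = 567. Stack: [567]
STORE_FAST w → w=567. Stack: []
LOAD_FAST b → push 16. Stack: [16]
LOAD_CONST → push 6. Stack: [16, 6]
BINARY_OP - → 16 - 6 = 10. Stack: [10]
STORE_FAST s → s=10. Stack: []
LOAD_FAST_LOAD_FAST w,s → push 567,10. Stack: [567, 10]
BINARY_OP * → 567 * 10 = 5670. Stack: [5670]
LOAD_FAST s → push 10. Stack: [5670, 10]
BINARY_OP + → 5670 + 10 = 5680. Stack: [5680]
STORE_FAST q → q=5680. Stack: []
LOAD_FAST s → push 10. Stack: [10]
RETURN_VALUE → return 10.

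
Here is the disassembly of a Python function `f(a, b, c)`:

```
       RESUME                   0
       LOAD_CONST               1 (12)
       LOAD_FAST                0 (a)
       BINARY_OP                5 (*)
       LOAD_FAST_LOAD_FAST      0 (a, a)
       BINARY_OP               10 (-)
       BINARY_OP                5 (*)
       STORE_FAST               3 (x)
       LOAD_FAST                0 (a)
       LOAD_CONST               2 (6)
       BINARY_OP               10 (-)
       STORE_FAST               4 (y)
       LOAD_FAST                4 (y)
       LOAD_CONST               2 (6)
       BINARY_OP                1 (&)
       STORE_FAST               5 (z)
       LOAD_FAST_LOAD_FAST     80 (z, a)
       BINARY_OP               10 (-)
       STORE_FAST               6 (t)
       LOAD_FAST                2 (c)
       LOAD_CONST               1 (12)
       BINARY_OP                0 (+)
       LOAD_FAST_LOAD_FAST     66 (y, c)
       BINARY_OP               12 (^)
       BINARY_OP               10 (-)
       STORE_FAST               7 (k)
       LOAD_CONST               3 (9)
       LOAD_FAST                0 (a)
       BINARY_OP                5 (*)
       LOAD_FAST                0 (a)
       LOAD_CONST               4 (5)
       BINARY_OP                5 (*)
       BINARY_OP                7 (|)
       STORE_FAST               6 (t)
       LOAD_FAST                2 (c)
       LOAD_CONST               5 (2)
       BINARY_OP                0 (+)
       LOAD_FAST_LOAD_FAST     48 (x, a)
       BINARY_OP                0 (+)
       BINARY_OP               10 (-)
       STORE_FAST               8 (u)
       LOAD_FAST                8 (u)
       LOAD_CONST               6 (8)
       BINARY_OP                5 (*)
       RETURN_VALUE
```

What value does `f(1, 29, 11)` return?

LOAD_CONST → push 12. Stack: [12]
LOAD_FAST a → push 1. Stack: [12, 1]
BINARY_OP * → 12 * 1 = 12. Stack: [12]
LOAD_FAST_LOAD_FAST a,a → push 1,1. Stack: [12, 1, 1]
BINARY_OP - → 1 - 1 = 0. Stack: [12, 0]
BINARY_OP * → 12 * 0 = 0. Stack: [0]
STORE_FAST x → x=0. Stack: []
LOAD_FAST a → push 1. Stack: [1]
LOAD_CONST → push 6. Stack: [1, 6]
BINARY_OP - → 1 - 6 = -5. Stack: [-5]
STORE_FAST y → y=-5. Stack: []
LOAD_FAST y → push -5. Stack: [-5]
LOAD_CONST → push 6. Stack: [-5, 6]
BINARY_OP & → -5 & 6 = 2. Stack: [2]
STORE_FAST z → z=2. Stack: []
LOAD_FAST_LOAD_FAST z,a → push 2,1. Stack: [2, 1]
BINARY_OP - → 2 - 1 = 1. Stack: [1]
STORE_FAST t → t=1. Stack: []
LOAD_FAST c → push 11. Stack: [11]
LOAD_CONST → push 12. Stack: [11, 12]
BINARY_OP + → 11 + 12 = 23. Stack: [23]
LOAD_FAST_LOAD_FAST y,c → push -5,11. Stack: [23, -5, 11]
BINARY_OP ^ → -5 ^ 11 = -16. Stack: [23, -16]
BINARY_OP - → 23 - -16 = 39. Stack: [39]
STORE_FAST k → k=39. Stack: []
LOAD_CONST → push 9. Stack: [9]
LOAD_FAST a → push 1. Stack: [9, 1]
BINARY_OP * → 9 * 1 = 9. Stack: [9]
LOAD_FAST a → push 1. Stack: [9, 1]
LOAD_CONST → push 5. Stack: [9, 1, 5]
BINARY_OP * → 1 * 5 = 5. Stack: [9, 5]
BINARY_OP | → 9 | 5 = 13. Stack: [13]
STORE_FAST t → t=13. Stack: []
LOAD_FAST c → push 11. Stack: [11]
LOAD_CONST → push 2. Stack: [11, 2]
BINARY_OP + → 11 + 2 = 13. Stack: [13]
LOAD_FAST_LOAD_FAST x,a → push 0,1. Stack: [13, 0, 1]
BINARY_OP + → 0 + 1 = 1. Stack: [13, 1]
BINARY_OP - → 13 - 1 = 12. Stack: [12]
STORE_FAST u → u=12. Stack: []
LOAD_FAST u → push 12. Stack: [12]
LOAD_CONST → push 8. Stack: [12, 8]
BINARY_OP * → 12 * 8 = 96. Stack: [96]
RETURN_VALUE → return 96.

96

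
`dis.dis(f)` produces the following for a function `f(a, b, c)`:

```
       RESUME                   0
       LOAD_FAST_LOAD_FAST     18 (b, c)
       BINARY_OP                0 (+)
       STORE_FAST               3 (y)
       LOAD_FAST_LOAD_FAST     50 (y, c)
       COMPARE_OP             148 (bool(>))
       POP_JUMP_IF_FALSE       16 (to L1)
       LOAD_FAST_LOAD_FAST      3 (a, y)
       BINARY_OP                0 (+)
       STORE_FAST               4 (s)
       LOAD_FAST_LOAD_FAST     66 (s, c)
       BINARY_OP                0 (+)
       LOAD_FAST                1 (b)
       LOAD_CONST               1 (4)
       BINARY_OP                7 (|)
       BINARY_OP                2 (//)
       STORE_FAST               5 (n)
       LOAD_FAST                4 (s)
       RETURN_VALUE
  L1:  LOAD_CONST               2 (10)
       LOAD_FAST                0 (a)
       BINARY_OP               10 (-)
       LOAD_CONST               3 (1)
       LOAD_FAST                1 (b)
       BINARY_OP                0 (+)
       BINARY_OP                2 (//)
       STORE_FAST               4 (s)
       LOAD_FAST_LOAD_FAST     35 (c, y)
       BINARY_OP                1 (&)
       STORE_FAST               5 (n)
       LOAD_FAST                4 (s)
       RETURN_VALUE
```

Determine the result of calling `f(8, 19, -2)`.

LOAD_FAST_LOAD_FAST b,c → push 19,-2. Stack: [19, -2]
BINARY_OP + → 19 + -2 = 17. Stack: [17]
STORE_FAST y → y=17. Stack: []
LOAD_FAST_LOAD_FAST y,c → push 17,-2. Stack: [17, -2]
COMPARE_OP bool(>) → 17 vs -2 = True. Stack: [True]
POP_JUMP_IF_FALSE → pop True; no jump. Stack: []
LOAD_FAST_LOAD_FAST a,y → push 8,17. Stack: [8, 17]
BINARY_OP + → 8 + 17 = 25. Stack: [25]
STORE_FAST s → s=25. Stack: []
LOAD_FAST_LOAD_FAST s,c → push 25,-2. Stack: [25, -2]
BINARY_OP + → 25 + -2 = 23. Stack: [23]
LOAD_FAST b → push 19. Stack: [23, 19]
LOAD_CONST → push 4. Stack: [23, 19, 4]
BINARY_OP | → 19 | 4 = 23. Stack: [23, 23]
BINARY_OP // → 23 // 23 = 1. Stack: [1]
STORE_FAST n → n=1. Stack: []
LOAD_FAST s → push 25. Stack: [25]
RETURN_VALUE → return 25.

25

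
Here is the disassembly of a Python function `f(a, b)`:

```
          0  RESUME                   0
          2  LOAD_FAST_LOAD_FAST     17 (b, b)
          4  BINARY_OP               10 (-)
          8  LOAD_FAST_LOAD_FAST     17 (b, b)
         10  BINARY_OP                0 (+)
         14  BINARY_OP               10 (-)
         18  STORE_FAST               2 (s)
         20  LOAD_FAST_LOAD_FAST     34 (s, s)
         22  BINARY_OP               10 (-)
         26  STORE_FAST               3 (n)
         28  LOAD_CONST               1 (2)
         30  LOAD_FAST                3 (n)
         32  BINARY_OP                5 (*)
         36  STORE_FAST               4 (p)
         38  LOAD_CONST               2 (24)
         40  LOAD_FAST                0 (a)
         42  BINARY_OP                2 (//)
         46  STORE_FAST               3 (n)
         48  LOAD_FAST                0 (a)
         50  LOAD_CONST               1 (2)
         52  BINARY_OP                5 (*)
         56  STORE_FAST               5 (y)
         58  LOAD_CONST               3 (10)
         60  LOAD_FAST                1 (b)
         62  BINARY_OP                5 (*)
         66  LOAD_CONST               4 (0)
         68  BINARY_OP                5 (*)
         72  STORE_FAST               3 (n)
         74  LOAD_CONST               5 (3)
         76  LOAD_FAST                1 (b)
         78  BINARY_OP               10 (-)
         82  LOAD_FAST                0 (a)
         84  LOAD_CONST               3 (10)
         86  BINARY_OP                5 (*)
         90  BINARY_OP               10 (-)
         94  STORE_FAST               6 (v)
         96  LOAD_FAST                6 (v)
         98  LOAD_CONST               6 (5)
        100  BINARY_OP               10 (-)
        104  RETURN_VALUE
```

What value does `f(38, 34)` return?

-416

LOAD_FAST_LOAD_FAST b,b → push 34,34. Stack: [34, 34]
BINARY_OP - → 34 - 34 = 0. Stack: [0]
LOAD_FAST_LOAD_FAST b,b → push 34,34. Stack: [0, 34, 34]
BINARY_OP + → 34 + 34 = 68. Stack: [0, 68]
BINARY_OP - → 0 - 68 = -68. Stack: [-68]
STORE_FAST s → s=-68. Stack: []
LOAD_FAST_LOAD_FAST s,s → push -68,-68. Stack: [-68, -68]
BINARY_OP - → -68 - -68 = 0. Stack: [0]
STORE_FAST n → n=0. Stack: []
LOAD_CONST → push 2. Stack: [2]
LOAD_FAST n → push 0. Stack: [2, 0]
BINARY_OP * → 2 * 0 = 0. Stack: [0]
STORE_FAST p → p=0. Stack: []
LOAD_CONST → push 24. Stack: [24]
LOAD_FAST a → push 38. Stack: [24, 38]
BINARY_OP // → 24 // 38 = 0. Stack: [0]
STORE_FAST n → n=0. Stack: []
LOAD_FAST a → push 38. Stack: [38]
LOAD_CONST → push 2. Stack: [38, 2]
BINARY_OP * → 38 * 2 = 76. Stack: [76]
STORE_FAST y → y=76. Stack: []
LOAD_CONST → push 10. Stack: [10]
LOAD_FAST b → push 34. Stack: [10, 34]
BINARY_OP * → 10 * 34 = 340. Stack: [340]
LOAD_CONST → push 0. Stack: [340, 0]
BINARY_OP * → 340 * 0 = 0. Stack: [0]
STORE_FAST n → n=0. Stack: []
LOAD_CONST → push 3. Stack: [3]
LOAD_FAST b → push 34. Stack: [3, 34]
BINARY_OP - → 3 - 34 = -31. Stack: [-31]
LOAD_FAST a → push 38. Stack: [-31, 38]
LOAD_CONST → push 10. Stack: [-31, 38, 10]
BINARY_OP * → 38 * 10 = 380. Stack: [-31, 380]
BINARY_OP - → -31 - 380 = -411. Stack: [-411]
STORE_FAST v → v=-411. Stack: []
LOAD_FAST v → push -411. Stack: [-411]
LOAD_CONST → push 5. Stack: [-411, 5]
BINARY_OP - → -411 - 5 = -416. Stack: [-416]
RETURN_VALUE → return -416.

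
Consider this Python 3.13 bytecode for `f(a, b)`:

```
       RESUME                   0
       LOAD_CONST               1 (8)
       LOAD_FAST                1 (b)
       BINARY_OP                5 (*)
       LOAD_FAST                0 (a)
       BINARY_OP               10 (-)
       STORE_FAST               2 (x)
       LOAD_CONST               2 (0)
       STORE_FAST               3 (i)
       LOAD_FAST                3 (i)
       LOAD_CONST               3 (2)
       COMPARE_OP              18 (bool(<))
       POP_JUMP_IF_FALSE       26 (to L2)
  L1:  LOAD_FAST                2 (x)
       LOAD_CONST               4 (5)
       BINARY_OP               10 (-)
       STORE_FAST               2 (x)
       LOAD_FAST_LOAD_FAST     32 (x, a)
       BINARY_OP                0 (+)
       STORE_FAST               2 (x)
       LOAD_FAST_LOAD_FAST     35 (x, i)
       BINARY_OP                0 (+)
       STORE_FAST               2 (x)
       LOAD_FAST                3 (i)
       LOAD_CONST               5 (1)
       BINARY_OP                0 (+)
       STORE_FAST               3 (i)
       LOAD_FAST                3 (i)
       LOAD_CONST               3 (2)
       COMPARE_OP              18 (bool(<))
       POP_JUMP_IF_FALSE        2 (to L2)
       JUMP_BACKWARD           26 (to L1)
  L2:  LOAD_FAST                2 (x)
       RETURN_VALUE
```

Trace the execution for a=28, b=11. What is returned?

LOAD_CONST → push 8. Stack: [8]
LOAD_FAST b → push 11. Stack: [8, 11]
BINARY_OP * → 8 * 11 = 88. Stack: [88]
LOAD_FAST a → push 28. Stack: [88, 28]
BINARY_OP - → 88 - 28 = 60. Stack: [60]
STORE_FAST x → x=60. Stack: []
LOAD_CONST → push 0. Stack: [0]
STORE_FAST i → i=0. Stack: []
LOAD_FAST i → push 0. Stack: [0]
LOAD_CONST → push 2. Stack: [0, 2]
COMPARE_OP bool(<) → 0 vs 2 = True. Stack: [True]
POP_JUMP_IF_FALSE → pop True; no jump. Stack: []
LOAD_FAST x → push 60. Stack: [60]
LOAD_CONST → push 5. Stack: [60, 5]
BINARY_OP - → 60 - 5 = 55. Stack: [55]
STORE_FAST x → x=55. Stack: []
LOAD_FAST_LOAD_FAST x,a → push 55,28. Stack: [55, 28]
BINARY_OP + → 55 + 28 = 83. Stack: [83]
STORE_FAST x → x=83. Stack: []
LOAD_FAST_LOAD_FAST x,i → push 83,0. Stack: [83, 0]
BINARY_OP + → 83 + 0 = 83. Stack: [83]
STORE_FAST x → x=83. Stack: []
LOAD_FAST i → push 0. Stack: [0]
LOAD_CONST → push 1. Stack: [0, 1]
BINARY_OP + → 0 + 1 = 1. Stack: [1]
STORE_FAST i → i=1. Stack: []
LOAD_FAST i → push 1. Stack: [1]
LOAD_CONST → push 2. Stack: [1, 2]
COMPARE_OP bool(<) → 1 vs 2 = True. Stack: [True]
POP_JUMP_IF_FALSE → pop True; no jump. Stack: []
LOAD_FAST x → push 83. Stack: [83]
LOAD_CONST → push 5. Stack: [83, 5]
BINARY_OP - → 83 - 5 = 78. Stack: [78]
STORE_FAST x → x=78. Stack: []
LOAD_FAST_LOAD_FAST x,a → push 78,28. Stack: [78, 28]
BINARY_OP + → 78 + 28 = 106. Stack: [106]
STORE_FAST x → x=106. Stack: []
LOAD_FAST_LOAD_FAST x,i → push 106,1. Stack: [106, 1]
BINARY_OP + → 106 + 1 = 107. Stack: [107]
STORE_FAST x → x=107. Stack: []
LOAD_FAST i → push 1. Stack: [1]
LOAD_CONST → push 1. Stack: [1, 1]
BINARY_OP + → 1 + 1 = 2. Stack: [2]
STORE_FAST i → i=2. Stack: []
LOAD_FAST i → push 2. Stack: [2]
LOAD_CONST → push 2. Stack: [2, 2]
COMPARE_OP bool(<) → 2 vs 2 = False. Stack: [False]
POP_JUMP_IF_FALSE → pop False; jump. Stack: []
LOAD_FAST x → push 107. Stack: [107]
RETURN_VALUE → return 107.

107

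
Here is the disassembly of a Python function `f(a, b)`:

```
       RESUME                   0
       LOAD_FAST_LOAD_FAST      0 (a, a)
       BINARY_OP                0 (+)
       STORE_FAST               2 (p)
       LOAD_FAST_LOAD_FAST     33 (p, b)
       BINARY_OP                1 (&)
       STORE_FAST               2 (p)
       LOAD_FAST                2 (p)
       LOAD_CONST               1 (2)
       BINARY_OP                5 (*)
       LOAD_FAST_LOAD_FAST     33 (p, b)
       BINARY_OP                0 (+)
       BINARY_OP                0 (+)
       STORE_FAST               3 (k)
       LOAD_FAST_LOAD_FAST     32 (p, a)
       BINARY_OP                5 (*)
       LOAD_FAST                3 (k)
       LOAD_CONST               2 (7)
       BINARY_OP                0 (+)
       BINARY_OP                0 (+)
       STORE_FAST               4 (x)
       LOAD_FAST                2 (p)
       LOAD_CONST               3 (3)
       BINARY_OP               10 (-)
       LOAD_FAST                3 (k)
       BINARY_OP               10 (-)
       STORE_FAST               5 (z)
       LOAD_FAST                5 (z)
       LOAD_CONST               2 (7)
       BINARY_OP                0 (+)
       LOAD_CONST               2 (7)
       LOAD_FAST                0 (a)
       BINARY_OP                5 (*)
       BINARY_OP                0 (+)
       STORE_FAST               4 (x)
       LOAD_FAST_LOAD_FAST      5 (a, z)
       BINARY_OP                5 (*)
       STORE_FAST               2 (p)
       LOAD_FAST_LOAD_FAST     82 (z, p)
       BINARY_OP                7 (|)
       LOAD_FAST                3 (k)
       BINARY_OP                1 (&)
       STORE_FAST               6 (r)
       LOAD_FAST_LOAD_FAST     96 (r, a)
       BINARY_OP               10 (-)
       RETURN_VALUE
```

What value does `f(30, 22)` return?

LOAD_FAST_LOAD_FAST a,a → push 30,30. Stack: [30, 30]
BINARY_OP + → 30 + 30 = 60. Stack: [60]
STORE_FAST p → p=60. Stack: []
LOAD_FAST_LOAD_FAST p,b → push 60,22. Stack: [60, 22]
BINARY_OP & → 60 & 22 = 20. Stack: [20]
STORE_FAST p → p=20. Stack: []
LOAD_FAST p → push 20. Stack: [20]
LOAD_CONST → push 2. Stack: [20, 2]
BINARY_OP * → 20 * 2 = 40. Stack: [40]
LOAD_FAST_LOAD_FAST p,b → push 20,22. Stack: [40, 20, 22]
BINARY_OP + → 20 + 22 = 42. Stack: [40, 42]
BINARY_OP + → 40 + 42 = 82. Stack: [82]
STORE_FAST k → k=82. Stack: []
LOAD_FAST_LOAD_FAST p,a → push 20,30. Stack: [20, 30]
BINARY_OP * → 20 * 30 = 600. Stack: [600]
LOAD_FAST k → push 82. Stack: [600, 82]
LOAD_CONST → push 7. Stack: [600, 82, 7]
BINARY_OP + → 82 + 7 = 89. Stack: [600, 89]
BINARY_OP + → 600 + 89 = 689. Stack: [689]
STORE_FAST x → x=689. Stack: []
LOAD_FAST p → push 20. Stack: [20]
LOAD_CONST → push 3. Stack: [20, 3]
BINARY_OP - → 20 - 3 = 17. Stack: [17]
LOAD_FAST k → push 82. Stack: [17, 82]
BINARY_OP - → 17 - 82 = -65. Stack: [-65]
STORE_FAST z → z=-65. Stack: []
LOAD_FAST z → push -65. Stack: [-65]
LOAD_CONST → push 7. Stack: [-65, 7]
BINARY_OP + → -65 + 7 = -58. Stack: [-58]
LOAD_CONST → push 7. Stack: [-58, 7]
LOAD_FAST a → push 30. Stack: [-58, 7, 30]
BINARY_OP * → 7 * 30 = 210. Stack: [-58, 210]
BINARY_OP + → -58 + 210 = 152. Stack: [152]
STORE_FAST x → x=152. Stack: []
LOAD_FAST_LOAD_FAST a,z → push 30,-65. Stack: [30, -65]
BINARY_OP * → 30 * -65 = -1950. Stack: [-1950]
STORE_FAST p → p=-1950. Stack: []
LOAD_FAST_LOAD_FAST z,p → push -65,-1950. Stack: [-65, -1950]
BINARY_OP | → -65 | -1950 = -1. Stack: [-1]
LOAD_FAST k → push 82. Stack: [-1, 82]
BINARY_OP & → -1 & 82 = 82. Stack: [82]
STORE_FAST r → r=82. Stack: []
LOAD_FAST_LOAD_FAST r,a → push 82,30. Stack: [82, 30]
BINARY_OP - → 82 - 30 = 52. Stack: [52]
RETURN_VALUE → return 52.

52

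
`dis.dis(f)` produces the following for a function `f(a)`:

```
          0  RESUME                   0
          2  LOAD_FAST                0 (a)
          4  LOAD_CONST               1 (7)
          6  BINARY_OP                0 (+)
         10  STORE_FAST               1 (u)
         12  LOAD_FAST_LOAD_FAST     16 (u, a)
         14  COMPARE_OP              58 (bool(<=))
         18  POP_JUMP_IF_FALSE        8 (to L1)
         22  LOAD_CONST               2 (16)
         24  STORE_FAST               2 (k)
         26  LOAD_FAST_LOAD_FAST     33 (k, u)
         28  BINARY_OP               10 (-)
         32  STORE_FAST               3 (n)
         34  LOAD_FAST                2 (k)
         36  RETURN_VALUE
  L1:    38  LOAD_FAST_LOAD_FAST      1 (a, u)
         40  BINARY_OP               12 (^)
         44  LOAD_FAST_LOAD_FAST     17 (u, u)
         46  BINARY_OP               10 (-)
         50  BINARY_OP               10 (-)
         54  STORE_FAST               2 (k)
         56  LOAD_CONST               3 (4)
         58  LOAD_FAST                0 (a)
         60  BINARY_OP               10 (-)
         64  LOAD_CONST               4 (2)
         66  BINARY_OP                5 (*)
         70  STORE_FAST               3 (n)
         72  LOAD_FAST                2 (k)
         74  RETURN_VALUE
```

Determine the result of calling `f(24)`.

7

LOAD_FAST a → push 24. Stack: [24]
LOAD_CONST → push 7. Stack: [24, 7]
BINARY_OP + → 24 + 7 = 31. Stack: [31]
STORE_FAST u → u=31. Stack: []
LOAD_FAST_LOAD_FAST u,a → push 31,24. Stack: [31, 24]
COMPARE_OP bool(<=) → 31 vs 24 = False. Stack: [False]
POP_JUMP_IF_FALSE → pop False; jump. Stack: []
LOAD_FAST_LOAD_FAST a,u → push 24,31. Stack: [24, 31]
BINARY_OP ^ → 24 ^ 31 = 7. Stack: [7]
LOAD_FAST_LOAD_FAST u,u → push 31,31. Stack: [7, 31, 31]
BINARY_OP - → 31 - 31 = 0. Stack: [7, 0]
BINARY_OP - → 7 - 0 = 7. Stack: [7]
STORE_FAST k → k=7. Stack: []
LOAD_CONST → push 4. Stack: [4]
LOAD_FAST a → push 24. Stack: [4, 24]
BINARY_OP - → 4 - 24 = -20. Stack: [-20]
LOAD_CONST → push 2. Stack: [-20, 2]
BINARY_OP * → -20 * 2 = -40. Stack: [-40]
STORE_FAST n → n=-40. Stack: []
LOAD_FAST k → push 7. Stack: [7]
RETURN_VALUE → return 7.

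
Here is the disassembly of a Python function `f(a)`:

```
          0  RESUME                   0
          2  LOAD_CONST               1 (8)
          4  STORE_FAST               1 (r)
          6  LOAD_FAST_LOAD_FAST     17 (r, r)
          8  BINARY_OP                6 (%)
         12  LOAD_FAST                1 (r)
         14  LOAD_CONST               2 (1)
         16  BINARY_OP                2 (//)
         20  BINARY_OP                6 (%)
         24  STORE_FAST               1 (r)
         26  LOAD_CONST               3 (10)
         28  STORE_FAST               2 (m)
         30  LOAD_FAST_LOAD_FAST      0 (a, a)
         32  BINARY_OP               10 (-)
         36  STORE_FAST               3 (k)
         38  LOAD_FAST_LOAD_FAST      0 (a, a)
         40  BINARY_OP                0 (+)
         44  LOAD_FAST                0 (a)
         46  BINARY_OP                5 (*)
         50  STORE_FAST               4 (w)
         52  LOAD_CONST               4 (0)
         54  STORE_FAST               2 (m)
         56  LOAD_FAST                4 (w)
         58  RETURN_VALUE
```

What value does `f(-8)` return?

LOAD_CONST → push 8. Stack: [8]
STORE_FAST r → r=8. Stack: []
LOAD_FAST_LOAD_FAST r,r → push 8,8. Stack: [8, 8]
BINARY_OP % → 8 % 8 = 0. Stack: [0]
LOAD_FAST r → push 8. Stack: [0, 8]
LOAD_CONST → push 1. Stack: [0, 8, 1]
BINARY_OP // → 8 // 1 = 8. Stack: [0, 8]
BINARY_OP % → 0 % 8 = 0. Stack: [0]
STORE_FAST r → r=0. Stack: []
LOAD_CONST → push 10. Stack: [10]
STORE_FAST m → m=10. Stack: []
LOAD_FAST_LOAD_FAST a,a → push -8,-8. Stack: [-8, -8]
BINARY_OP - → -8 - -8 = 0. Stack: [0]
STORE_FAST k → k=0. Stack: []
LOAD_FAST_LOAD_FAST a,a → push -8,-8. Stack: [-8, -8]
BINARY_OP + → -8 + -8 = -16. Stack: [-16]
LOAD_FAST a → push -8. Stack: [-16, -8]
BINARY_OP * → -16 * -8 = 128. Stack: [128]
STORE_FAST w → w=128. Stack: []
LOAD_CONST → push 0. Stack: [0]
STORE_FAST m → m=0. Stack: []
LOAD_FAST w → push 128. Stack: [128]
RETURN_VALUE → return 128.

128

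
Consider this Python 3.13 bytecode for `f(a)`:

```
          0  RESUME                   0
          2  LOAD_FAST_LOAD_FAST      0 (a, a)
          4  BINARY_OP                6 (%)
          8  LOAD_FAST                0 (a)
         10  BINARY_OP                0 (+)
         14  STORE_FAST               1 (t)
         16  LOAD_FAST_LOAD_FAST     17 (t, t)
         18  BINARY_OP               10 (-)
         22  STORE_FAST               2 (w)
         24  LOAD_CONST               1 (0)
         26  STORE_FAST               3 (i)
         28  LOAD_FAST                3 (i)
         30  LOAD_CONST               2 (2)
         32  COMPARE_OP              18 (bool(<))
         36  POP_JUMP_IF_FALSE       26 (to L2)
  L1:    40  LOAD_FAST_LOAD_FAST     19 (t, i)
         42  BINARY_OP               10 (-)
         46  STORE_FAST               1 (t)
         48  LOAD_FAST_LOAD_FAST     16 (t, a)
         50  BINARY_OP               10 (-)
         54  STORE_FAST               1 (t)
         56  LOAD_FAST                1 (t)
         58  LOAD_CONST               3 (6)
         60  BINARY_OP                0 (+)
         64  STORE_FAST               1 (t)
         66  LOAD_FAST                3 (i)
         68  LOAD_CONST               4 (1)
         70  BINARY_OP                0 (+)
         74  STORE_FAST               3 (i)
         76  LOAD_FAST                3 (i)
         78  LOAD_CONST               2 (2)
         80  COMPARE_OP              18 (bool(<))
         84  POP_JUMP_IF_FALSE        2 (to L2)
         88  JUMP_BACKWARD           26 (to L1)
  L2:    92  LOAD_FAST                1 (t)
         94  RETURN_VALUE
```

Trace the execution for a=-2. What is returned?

13

LOAD_FAST_LOAD_FAST a,a → push -2,-2. Stack: [-2, -2]
BINARY_OP % → -2 % -2 = 0. Stack: [0]
LOAD_FAST a → push -2. Stack: [0, -2]
BINARY_OP + → 0 + -2 = -2. Stack: [-2]
STORE_FAST t → t=-2. Stack: []
LOAD_FAST_LOAD_FAST t,t → push -2,-2. Stack: [-2, -2]
BINARY_OP - → -2 - -2 = 0. Stack: [0]
STORE_FAST w → w=0. Stack: []
LOAD_CONST → push 0. Stack: [0]
STORE_FAST i → i=0. Stack: []
LOAD_FAST i → push 0. Stack: [0]
LOAD_CONST → push 2. Stack: [0, 2]
COMPARE_OP bool(<) → 0 vs 2 = True. Stack: [True]
POP_JUMP_IF_FALSE → pop True; no jump. Stack: []
LOAD_FAST_LOAD_FAST t,i → push -2,0. Stack: [-2, 0]
BINARY_OP - → -2 - 0 = -2. Stack: [-2]
STORE_FAST t → t=-2. Stack: []
LOAD_FAST_LOAD_FAST t,a → push -2,-2. Stack: [-2, -2]
BINARY_OP - → -2 - -2 = 0. Stack: [0]
STORE_FAST t → t=0. Stack: []
LOAD_FAST t → push 0. Stack: [0]
LOAD_CONST → push 6. Stack: [0, 6]
BINARY_OP + → 0 + 6 = 6. Stack: [6]
STORE_FAST t → t=6. Stack: []
LOAD_FAST i → push 0. Stack: [0]
LOAD_CONST → push 1. Stack: [0, 1]
BINARY_OP + → 0 + 1 = 1. Stack: [1]
STORE_FAST i → i=1. Stack: []
LOAD_FAST i → push 1. Stack: [1]
LOAD_CONST → push 2. Stack: [1, 2]
COMPARE_OP bool(<) → 1 vs 2 = True. Stack: [True]
POP_JUMP_IF_FALSE → pop True; no jump. Stack: []
LOAD_FAST_LOAD_FAST t,i → push 6,1. Stack: [6, 1]
BINARY_OP - → 6 - 1 = 5. Stack: [5]
STORE_FAST t → t=5. Stack: []
LOAD_FAST_LOAD_FAST t,a → push 5,-2. Stack: [5, -2]
BINARY_OP - → 5 - -2 = 7. Stack: [7]
STORE_FAST t → t=7. Stack: []
LOAD_FAST t → push 7. Stack: [7]
LOAD_CONST → push 6. Stack: [7, 6]
BINARY_OP + → 7 + 6 = 13. Stack: [13]
STORE_FAST t → t=13. Stack: []
LOAD_FAST i → push 1. Stack: [1]
LOAD_CONST → push 1. Stack: [1, 1]
BINARY_OP + → 1 + 1 = 2. Stack: [2]
STORE_FAST i → i=2. Stack: []
LOAD_FAST i → push 2. Stack: [2]
LOAD_CONST → push 2. Stack: [2, 2]
COMPARE_OP bool(<) → 2 vs 2 = False. Stack: [False]
POP_JUMP_IF_FALSE → pop False; jump. Stack: []
LOAD_FAST t → push 13. Stack: [13]
RETURN_VALUE → return 13.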